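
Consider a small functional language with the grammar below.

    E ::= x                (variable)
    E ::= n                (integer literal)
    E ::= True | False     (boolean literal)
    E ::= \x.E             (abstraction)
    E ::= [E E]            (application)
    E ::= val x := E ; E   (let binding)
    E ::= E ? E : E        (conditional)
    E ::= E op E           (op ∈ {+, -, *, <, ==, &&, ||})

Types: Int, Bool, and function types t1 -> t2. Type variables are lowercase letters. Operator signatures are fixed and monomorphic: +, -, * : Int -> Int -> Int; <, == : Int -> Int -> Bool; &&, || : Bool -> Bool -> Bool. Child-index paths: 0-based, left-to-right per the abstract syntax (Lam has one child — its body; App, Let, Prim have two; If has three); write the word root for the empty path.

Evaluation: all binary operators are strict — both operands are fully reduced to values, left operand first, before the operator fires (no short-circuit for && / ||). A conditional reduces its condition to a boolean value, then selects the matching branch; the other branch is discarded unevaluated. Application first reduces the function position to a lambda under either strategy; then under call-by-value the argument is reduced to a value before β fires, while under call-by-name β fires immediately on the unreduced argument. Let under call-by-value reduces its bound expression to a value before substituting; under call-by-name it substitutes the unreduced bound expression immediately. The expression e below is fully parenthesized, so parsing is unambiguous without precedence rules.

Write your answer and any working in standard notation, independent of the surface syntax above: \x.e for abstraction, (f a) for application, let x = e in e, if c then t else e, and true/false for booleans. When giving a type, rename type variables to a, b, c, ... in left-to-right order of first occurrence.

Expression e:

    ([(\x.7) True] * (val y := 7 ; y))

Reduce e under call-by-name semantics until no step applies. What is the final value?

Answer: 49

Trace:
step 0: (((\x.7) true) * (let y = 7 in y))
step 1: [beta@0] (7 * (let y = 7 in y))
step 2: [let@1] (7 * 7)
step 3: [delta@root] 49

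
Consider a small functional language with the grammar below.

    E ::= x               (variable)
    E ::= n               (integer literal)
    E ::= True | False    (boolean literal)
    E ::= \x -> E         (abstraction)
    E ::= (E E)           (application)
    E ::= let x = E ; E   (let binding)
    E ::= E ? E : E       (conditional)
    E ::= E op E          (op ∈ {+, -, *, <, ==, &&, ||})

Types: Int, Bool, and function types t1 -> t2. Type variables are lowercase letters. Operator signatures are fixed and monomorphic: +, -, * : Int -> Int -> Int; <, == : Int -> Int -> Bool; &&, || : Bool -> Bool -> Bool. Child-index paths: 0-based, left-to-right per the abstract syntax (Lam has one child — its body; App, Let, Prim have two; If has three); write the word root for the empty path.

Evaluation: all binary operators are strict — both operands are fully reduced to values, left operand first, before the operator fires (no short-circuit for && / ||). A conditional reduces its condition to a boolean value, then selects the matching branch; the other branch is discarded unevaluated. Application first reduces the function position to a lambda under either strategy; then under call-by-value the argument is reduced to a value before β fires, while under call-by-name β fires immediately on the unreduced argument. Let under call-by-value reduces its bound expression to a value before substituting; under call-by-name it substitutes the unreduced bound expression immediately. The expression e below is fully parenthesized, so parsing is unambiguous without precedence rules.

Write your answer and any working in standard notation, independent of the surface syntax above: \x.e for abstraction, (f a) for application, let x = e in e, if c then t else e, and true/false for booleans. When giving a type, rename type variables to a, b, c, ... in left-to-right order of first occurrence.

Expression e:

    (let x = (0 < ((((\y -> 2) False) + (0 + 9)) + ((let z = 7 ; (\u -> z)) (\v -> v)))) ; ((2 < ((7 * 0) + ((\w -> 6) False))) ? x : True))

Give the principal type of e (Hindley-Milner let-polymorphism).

Answer: Bool

Derivation:
  unify Int ~ Int
\y._ : a -> Int
  unify a -> Int ~ Bool -> b
  unify a ~ Bool
  unify Int ~ b
_ _ : Int
  unify Int ~ Int
  unify Int ~ Int
  unify Int ~ Int
  unify Int ~ Int
  unify Int ~ Int
let z : Int
z : Int
\u._ : c -> Int
v : d
\v._ : d -> d
  unify c -> Int ~ (d -> d) -> e
  unify c ~ d -> d
  unify Int ~ e
_ _ : Int
  unify Int ~ Int
  unify Int ~ Int
let x : Bool
  unify Int ~ Int
  unify Int ~ Int
  unify Int ~ Int
  unify Int ~ Int
\w._ : f -> Int
  unify f -> Int ~ Bool -> g
  unify f ~ Bool
  unify Int ~ g
_ _ : Int
  unify Int ~ Int
  unify Int ~ Int
  unify Bool ~ Bool
x : Bool
  unify Bool ~ Bool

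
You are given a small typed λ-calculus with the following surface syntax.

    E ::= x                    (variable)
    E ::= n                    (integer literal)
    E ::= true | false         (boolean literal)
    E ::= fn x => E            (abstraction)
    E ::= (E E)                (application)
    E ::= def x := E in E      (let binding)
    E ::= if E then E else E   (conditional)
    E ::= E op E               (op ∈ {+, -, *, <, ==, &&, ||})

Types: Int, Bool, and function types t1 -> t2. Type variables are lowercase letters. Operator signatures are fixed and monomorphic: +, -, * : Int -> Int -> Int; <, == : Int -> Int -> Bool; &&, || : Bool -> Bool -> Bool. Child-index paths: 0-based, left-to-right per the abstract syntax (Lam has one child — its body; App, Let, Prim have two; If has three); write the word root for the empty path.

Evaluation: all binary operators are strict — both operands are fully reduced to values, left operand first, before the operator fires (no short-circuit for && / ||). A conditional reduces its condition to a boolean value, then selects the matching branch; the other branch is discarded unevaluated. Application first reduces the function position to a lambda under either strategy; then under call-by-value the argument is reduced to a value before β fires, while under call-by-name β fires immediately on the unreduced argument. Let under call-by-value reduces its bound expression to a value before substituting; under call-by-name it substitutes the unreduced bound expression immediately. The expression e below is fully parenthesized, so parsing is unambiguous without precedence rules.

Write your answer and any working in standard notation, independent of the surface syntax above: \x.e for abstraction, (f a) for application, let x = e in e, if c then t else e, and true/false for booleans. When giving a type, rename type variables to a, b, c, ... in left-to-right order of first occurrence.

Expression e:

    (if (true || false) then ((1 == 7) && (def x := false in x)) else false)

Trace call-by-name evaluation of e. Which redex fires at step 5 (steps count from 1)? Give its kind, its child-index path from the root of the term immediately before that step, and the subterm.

Trace:
step 0: (if (true || false) then ((1 == 7) && (let x = false in x)) else false)
step 1: [delta@0] (if true then ((1 == 7) && (let x = false in x)) else false)
step 2: [if@root] ((1 == 7) && (let x = false in x))
step 3: [delta@0] (false && (let x = false in x))
step 4: [let@1] (false && false)
step 5: [delta@root] false

Answer: delta at root : (false && false)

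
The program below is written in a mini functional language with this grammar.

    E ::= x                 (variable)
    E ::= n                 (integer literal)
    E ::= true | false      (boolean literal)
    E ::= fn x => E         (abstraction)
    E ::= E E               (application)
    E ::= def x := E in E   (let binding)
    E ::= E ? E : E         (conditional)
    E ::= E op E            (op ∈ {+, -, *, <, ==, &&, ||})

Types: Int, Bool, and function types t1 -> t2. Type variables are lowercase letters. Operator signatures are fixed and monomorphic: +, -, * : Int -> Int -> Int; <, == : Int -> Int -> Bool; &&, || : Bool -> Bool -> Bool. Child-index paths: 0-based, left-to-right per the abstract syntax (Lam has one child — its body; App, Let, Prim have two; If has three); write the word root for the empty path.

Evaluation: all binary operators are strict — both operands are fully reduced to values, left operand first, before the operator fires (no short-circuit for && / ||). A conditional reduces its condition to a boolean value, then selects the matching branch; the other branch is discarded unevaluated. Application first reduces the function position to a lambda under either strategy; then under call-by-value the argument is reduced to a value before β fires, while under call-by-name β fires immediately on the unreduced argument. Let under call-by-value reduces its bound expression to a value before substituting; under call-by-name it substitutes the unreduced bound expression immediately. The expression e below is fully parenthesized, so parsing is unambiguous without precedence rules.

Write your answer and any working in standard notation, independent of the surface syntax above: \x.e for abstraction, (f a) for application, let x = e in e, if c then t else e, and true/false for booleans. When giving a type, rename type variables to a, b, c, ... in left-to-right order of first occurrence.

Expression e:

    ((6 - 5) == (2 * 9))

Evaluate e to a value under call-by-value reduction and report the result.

Working:
step 0: ((6 - 5) == (2 * 9))
step 1: [delta@0] (1 == (2 * 9))
step 2: [delta@1] (1 == 18)
step 3: [delta@root] false

Answer: false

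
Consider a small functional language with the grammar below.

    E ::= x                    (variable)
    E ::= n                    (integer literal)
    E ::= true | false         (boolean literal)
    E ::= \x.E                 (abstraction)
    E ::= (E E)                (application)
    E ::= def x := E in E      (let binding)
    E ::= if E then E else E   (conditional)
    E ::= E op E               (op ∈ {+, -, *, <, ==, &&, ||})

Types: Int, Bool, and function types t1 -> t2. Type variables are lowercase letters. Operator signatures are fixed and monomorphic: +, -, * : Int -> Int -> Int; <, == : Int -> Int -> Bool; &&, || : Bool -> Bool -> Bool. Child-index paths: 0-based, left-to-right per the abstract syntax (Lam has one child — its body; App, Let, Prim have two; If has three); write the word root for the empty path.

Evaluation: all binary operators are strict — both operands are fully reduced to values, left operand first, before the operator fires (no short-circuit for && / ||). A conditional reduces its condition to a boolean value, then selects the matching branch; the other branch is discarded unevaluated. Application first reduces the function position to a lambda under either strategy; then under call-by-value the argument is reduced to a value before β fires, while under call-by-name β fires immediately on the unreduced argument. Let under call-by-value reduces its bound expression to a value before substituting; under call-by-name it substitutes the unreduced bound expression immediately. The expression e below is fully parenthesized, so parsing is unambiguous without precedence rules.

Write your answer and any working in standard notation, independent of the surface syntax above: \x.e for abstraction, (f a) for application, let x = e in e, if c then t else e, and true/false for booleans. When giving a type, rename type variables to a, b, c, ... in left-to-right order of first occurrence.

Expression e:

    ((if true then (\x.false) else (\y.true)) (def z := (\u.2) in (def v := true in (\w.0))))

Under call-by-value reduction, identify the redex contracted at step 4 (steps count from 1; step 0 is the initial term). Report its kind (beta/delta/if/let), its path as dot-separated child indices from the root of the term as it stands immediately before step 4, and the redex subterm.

Answer: beta at root : ((\x.false) (\w.0))

Working:
step 0: ((if true then (\x.false) else (\y.true)) (let z = (\u.2) in (let v = true in (\w.0))))
step 1: [if@0] ((\x.false) (let z = (\u.2) in (let v = true in (\w.0))))
step 2: [let@1] ((\x.false) (let v = true in (\w.0)))
step 3: [let@1] ((\x.false) (\w.0))
step 4: [beta@root] false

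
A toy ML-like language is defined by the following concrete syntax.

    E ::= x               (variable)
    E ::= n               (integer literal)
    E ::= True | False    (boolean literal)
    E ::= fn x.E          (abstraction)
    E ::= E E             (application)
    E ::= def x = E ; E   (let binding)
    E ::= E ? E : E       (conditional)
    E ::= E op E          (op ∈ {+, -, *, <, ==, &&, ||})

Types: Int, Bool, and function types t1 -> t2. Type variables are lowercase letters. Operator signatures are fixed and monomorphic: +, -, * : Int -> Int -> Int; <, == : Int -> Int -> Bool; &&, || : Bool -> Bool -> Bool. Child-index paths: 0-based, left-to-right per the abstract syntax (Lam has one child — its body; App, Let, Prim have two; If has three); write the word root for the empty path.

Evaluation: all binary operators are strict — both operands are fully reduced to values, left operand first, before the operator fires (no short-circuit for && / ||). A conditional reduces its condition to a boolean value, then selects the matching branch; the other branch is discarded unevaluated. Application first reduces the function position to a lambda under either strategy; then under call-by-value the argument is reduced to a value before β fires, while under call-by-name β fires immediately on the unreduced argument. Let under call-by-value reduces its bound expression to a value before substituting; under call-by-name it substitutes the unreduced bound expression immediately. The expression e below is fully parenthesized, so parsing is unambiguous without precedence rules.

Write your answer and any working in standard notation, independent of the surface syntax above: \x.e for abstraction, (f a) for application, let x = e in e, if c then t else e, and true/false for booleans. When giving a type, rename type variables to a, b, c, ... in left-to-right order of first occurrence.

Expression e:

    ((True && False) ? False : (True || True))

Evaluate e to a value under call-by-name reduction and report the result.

Answer: true

Derivation:
step 0: (if (true && false) then false else (true || true))
step 1: [delta@0] (if false then false else (true || true))
step 2: [if@root] (true || true)
step 3: [delta@root] true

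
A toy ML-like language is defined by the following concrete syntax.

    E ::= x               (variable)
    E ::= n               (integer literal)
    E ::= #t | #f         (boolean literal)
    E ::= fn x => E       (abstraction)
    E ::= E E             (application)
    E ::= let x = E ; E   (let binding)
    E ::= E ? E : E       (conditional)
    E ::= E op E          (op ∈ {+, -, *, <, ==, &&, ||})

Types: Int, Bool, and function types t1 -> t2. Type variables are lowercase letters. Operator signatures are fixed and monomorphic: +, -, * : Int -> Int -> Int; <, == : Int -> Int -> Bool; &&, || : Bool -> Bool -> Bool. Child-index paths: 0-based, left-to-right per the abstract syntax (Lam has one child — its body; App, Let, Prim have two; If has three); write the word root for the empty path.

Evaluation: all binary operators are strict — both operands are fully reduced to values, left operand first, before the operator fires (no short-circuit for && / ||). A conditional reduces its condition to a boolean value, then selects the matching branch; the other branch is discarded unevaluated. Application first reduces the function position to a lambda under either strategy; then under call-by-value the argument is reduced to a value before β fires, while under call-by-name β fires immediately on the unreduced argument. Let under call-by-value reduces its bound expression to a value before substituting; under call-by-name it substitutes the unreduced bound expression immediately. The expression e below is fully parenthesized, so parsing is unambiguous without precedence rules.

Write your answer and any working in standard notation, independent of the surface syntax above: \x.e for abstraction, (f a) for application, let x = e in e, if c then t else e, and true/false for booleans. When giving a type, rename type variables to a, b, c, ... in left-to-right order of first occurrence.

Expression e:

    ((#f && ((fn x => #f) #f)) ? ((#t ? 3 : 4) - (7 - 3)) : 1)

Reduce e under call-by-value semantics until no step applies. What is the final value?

Trace:
step 0: (if (false && ((\x.false) false)) then ((if true then 3 else 4) - (7 - 3)) else 1)
step 1: [beta@0.1] (if (false && false) then ((if true then 3 else 4) - (7 - 3)) else 1)
step 2: [delta@0] (if false then ((if true then 3 else 4) - (7 - 3)) else 1)
step 3: [if@root] 1

Answer: 1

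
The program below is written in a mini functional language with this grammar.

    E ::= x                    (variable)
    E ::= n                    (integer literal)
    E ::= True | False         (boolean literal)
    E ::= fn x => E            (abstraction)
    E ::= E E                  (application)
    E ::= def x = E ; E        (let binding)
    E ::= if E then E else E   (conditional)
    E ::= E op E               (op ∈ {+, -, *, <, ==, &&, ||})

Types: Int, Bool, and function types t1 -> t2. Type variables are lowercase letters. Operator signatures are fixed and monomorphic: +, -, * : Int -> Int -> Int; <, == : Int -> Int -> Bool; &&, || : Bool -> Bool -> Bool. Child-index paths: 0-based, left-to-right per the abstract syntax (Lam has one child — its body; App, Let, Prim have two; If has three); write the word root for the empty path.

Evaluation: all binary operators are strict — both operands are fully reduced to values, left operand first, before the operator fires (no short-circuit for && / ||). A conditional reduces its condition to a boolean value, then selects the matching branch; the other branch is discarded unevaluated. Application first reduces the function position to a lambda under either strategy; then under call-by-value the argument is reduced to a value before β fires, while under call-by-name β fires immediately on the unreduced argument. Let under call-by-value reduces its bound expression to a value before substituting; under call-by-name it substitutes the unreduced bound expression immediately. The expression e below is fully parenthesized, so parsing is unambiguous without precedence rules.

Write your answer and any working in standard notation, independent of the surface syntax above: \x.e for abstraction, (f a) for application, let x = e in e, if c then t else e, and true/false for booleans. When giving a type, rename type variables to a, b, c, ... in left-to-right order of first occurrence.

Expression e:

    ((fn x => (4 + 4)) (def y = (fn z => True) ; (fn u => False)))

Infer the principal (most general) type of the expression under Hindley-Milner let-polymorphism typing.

Answer: Int

Derivation:
  unify Int ~ Int
  unify Int ~ Int
\x._ : a -> Int
\z._ : b -> Bool
let y : forall. b -> Bool
\u._ : c -> Bool
  unify a -> Int ~ (c -> Bool) -> d
  unify a ~ c -> Bool
  unify Int ~ d
_ _ : Int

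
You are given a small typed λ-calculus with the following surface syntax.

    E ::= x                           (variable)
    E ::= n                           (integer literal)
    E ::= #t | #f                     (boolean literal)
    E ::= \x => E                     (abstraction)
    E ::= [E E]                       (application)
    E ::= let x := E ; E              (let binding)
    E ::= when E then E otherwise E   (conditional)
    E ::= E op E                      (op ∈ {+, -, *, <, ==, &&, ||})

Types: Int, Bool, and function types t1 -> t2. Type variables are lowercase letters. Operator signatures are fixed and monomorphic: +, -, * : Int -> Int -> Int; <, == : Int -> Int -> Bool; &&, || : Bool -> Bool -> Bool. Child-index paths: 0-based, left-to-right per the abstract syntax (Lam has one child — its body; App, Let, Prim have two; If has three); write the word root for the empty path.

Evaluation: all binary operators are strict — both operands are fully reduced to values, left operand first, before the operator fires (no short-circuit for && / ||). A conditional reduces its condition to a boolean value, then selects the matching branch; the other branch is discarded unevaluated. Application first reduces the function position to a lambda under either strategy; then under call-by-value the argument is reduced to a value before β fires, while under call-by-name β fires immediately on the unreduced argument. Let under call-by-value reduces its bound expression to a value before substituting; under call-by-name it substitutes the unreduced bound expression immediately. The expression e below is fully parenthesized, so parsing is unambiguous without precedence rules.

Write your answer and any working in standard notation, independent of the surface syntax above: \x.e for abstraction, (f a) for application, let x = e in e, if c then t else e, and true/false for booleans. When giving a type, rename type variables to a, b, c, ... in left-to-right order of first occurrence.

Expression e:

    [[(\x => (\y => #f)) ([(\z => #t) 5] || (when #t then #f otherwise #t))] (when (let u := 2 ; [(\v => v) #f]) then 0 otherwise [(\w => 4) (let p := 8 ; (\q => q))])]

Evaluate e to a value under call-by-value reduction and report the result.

Answer: false

Working:
step 0: (((\x.(\y.false)) (((\z.true) 5) || (if true then false else true))) (if (let u = 2 in ((\v.v) false)) then 0 else ((\w.4) (let p = 8 in (\q.q)))))
step 1: [beta@0.1.0] (((\x.(\y.false)) (true || (if true then false else true))) (if (let u = 2 in ((\v.v) false)) then 0 else ((\w.4) (let p = 8 in (\q.q)))))
step 2: [if@0.1.1] (((\x.(\y.false)) (true || false)) (if (let u = 2 in ((\v.v) false)) then 0 else ((\w.4) (let p = 8 in (\q.q)))))
step 3: [delta@0.1] (((\x.(\y.false)) true) (if (let u = 2 in ((\v.v) false)) then 0 else ((\w.4) (let p = 8 in (\q.q)))))
step 4: [beta@0] ((\y.false) (if (let u = 2 in ((\v.v) false)) then 0 else ((\w.4) (let p = 8 in (\q.q)))))
step 5: [let@1.0] ((\y.false) (if ((\v.v) false) then 0 else ((\w.4) (let p = 8 in (\q.q)))))
step 6: [beta@1.0] ((\y.false) (if false then 0 else ((\w.4) (let p = 8 in (\q.q)))))
step 7: [if@1] ((\y.false) ((\w.4) (let p = 8 in (\q.q))))
step 8: [let@1.1] ((\y.false) ((\w.4) (\q.q)))
step 9: [beta@1] ((\y.false) 4)
step 10: [beta@root] false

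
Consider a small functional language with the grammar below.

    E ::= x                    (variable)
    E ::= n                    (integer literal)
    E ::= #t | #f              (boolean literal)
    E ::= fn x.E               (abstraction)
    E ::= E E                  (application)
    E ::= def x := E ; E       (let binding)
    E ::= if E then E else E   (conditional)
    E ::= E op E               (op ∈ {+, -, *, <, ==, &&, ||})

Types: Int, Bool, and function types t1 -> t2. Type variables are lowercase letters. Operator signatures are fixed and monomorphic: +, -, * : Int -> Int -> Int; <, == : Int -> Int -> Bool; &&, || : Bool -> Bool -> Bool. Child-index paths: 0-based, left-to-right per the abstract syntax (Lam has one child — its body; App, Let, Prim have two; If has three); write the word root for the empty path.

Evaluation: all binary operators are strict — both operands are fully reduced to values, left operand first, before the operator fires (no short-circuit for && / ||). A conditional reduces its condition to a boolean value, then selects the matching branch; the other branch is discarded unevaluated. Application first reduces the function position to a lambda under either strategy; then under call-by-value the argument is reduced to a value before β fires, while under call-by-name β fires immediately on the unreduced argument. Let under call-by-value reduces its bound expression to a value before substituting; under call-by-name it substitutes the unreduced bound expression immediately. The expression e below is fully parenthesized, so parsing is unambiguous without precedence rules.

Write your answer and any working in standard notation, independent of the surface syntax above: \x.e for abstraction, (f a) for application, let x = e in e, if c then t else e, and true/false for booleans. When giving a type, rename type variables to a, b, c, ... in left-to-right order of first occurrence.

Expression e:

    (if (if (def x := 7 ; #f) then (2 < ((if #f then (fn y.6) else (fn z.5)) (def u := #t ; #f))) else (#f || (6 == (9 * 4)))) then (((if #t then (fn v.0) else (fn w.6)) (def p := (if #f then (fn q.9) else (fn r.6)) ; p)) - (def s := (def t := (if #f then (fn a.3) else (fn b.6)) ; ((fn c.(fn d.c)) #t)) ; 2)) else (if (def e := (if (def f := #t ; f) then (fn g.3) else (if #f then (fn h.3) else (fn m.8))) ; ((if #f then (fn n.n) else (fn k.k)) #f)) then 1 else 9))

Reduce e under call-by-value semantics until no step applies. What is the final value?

Answer: 9

Derivation:
step 0: (if (if (let x = 7 in false) then (2 < ((if false then (\y.6) else (\z.5)) (let u = true in false))) else (false || (6 == (9 * 4)))) then (((if true then (\v.0) else (\w.6)) (let p = (if false then (\q.9) else (\r.6)) in p)) - (let s = (let t = (if false then (\a.3) else (\b.6)) in ((\c.(\d.c)) true)) in 2)) else (if (let e = (if (let f = true in f) then (\g.3) else (if false then (\h.3) else (\m.8))) in ((if false then (\n.n) else (\k.k)) false)) then 1 else 9))
step 1: [let@0.0] (if (if false then (2 < ((if false then (\y.6) else (\z.5)) (let u = true in false))) else (false || (6 == (9 * 4)))) then (((if true then (\v.0) else (\w.6)) (let p = (if false then (\q.9) else (\r.6)) in p)) - (let s = (let t = (if false then (\a.3) else (\b.6)) in ((\c.(\d.c)) true)) in 2)) else (if (let e = (if (let f = true in f) then (\g.3) else (if false then (\h.3) else (\m.8))) in ((if false then (\n.n) else (\k.k)) false)) then 1 else 9))
step 2: [if@0] (if (false || (6 == (9 * 4))) then (((if true then (\v.0) else (\w.6)) (let p = (if false then (\q.9) else (\r.6)) in p)) - (let s = (let t = (if false then (\a.3) else (\b.6)) in ((\c.(\d.c)) true)) in 2)) else (if (let e = (if (let f = true in f) then (\g.3) else (if false then (\h.3) else (\m.8))) in ((if false then (\n.n) else (\k.k)) false)) then 1 else 9))
step 3: [delta@0.1.1] (if (false || (6 == 36)) then (((if true then (\v.0) else (\w.6)) (let p = (if false then (\q.9) else (\r.6)) in p)) - (let s = (let t = (if false then (\a.3) else (\b.6)) in ((\c.(\d.c)) true)) in 2)) else (if (let e = (if (let f = true in f) then (\g.3) else (if false then (\h.3) else (\m.8))) in ((if false then (\n.n) else (\k.k)) false)) then 1 else 9))
step 4: [delta@0.1] (if (false || false) then (((if true then (\v.0) else (\w.6)) (let p = (if false then (\q.9) else (\r.6)) in p)) - (let s = (let t = (if false then (\a.3) else (\b.6)) in ((\c.(\d.c)) true)) in 2)) else (if (let e = (if (let f = true in f) then (\g.3) else (if false then (\h.3) else (\m.8))) in ((if false then (\n.n) else (\k.k)) false)) then 1 else 9))
step 5: [delta@0] (if false then (((if true then (\v.0) else (\w.6)) (let p = (if false then (\q.9) else (\r.6)) in p)) - (let s = (let t = (if false then (\a.3) else (\b.6)) in ((\c.(\d.c)) true)) in 2)) else (if (let e = (if (let f = true in f) then (\g.3) else (if false then (\h.3) else (\m.8))) in ((if false then (\n.n) else (\k.k)) false)) then 1 else 9))
step 6: [if@root] (if (let e = (if (let f = true in f) then (\g.3) else (if false then (\h.3) else (\m.8))) in ((if false then (\n.n) else (\k.k)) false)) then 1 else 9)
step 7: [let@0.0.0] (if (let e = (if true then (\g.3) else (if false then (\h.3) else (\m.8))) in ((if false then (\n.n) else (\k.k)) false)) then 1 else 9)
step 8: [if@0.0] (if (let e = (\g.3) in ((if false then (\n.n) else (\k.k)) false)) then 1 else 9)
step 9: [let@0] (if ((if false then (\n.n) else (\k.k)) false) then 1 else 9)
step 10: [if@0.0] (if ((\k.k) false) then 1 else 9)
step 11: [beta@0] (if false then 1 else 9)
step 12: [if@root] 9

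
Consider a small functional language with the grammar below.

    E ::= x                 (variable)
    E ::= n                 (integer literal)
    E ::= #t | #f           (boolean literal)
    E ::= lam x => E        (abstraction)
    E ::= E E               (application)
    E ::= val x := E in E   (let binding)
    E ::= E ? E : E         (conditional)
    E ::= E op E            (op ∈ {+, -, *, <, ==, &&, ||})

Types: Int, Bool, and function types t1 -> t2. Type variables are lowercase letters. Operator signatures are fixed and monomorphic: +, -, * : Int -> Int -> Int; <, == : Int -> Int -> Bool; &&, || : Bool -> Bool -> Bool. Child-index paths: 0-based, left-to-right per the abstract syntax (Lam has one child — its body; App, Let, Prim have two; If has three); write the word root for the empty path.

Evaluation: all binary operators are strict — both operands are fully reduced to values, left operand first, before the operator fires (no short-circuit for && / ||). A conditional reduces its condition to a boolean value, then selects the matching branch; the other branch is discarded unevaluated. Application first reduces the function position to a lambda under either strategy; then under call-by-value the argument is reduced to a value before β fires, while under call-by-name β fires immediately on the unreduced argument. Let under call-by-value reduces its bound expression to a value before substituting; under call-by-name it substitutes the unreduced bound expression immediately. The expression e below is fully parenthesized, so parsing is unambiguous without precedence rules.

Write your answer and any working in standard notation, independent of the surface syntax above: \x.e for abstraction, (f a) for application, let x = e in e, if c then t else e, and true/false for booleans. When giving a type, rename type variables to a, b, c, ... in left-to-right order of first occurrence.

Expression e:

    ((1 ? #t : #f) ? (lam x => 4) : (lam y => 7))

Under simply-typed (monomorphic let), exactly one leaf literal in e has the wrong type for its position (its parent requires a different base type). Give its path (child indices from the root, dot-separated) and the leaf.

Trace:
  unify Int ~ Bool
  FAIL: mismatch Int ~ Bool

Answer: 0.0 : 1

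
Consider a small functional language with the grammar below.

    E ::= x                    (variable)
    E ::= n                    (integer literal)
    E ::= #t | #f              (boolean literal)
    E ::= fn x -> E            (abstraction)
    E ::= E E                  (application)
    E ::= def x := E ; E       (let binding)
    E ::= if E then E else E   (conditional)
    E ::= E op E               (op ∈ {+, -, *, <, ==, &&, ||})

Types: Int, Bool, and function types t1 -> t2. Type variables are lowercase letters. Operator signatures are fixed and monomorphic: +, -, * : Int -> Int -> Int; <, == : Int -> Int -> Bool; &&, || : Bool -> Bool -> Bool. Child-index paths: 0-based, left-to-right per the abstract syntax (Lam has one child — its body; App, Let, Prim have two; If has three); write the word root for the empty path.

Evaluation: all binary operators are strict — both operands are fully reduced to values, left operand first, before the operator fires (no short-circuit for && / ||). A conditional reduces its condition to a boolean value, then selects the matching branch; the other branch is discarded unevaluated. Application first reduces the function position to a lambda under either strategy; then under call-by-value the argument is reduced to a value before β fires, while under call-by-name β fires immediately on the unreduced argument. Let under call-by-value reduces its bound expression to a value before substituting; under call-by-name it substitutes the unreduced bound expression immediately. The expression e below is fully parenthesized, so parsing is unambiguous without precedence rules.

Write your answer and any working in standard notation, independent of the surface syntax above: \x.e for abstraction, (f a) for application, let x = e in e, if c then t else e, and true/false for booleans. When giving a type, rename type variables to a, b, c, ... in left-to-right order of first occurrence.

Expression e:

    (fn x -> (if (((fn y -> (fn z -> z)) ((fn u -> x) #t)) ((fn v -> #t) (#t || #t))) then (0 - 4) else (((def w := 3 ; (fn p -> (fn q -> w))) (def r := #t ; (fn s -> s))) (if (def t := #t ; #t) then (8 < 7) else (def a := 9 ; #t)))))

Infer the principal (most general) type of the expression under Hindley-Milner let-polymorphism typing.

Answer: a -> Int

Trace:
z : c
\z._ : c -> c
\y._ : b -> c -> c
x : a
\u._ : d -> a
  unify d -> a ~ Bool -> e
  unify d ~ Bool
  unify a ~ e
_ _ : e
  unify b -> c -> c ~ e -> f
  unify b ~ e
  unify c -> c ~ f
_ _ : c -> c
\v._ : g -> Bool
  unify Bool ~ Bool
  unify Bool ~ Bool
  unify g -> Bool ~ Bool -> h
  unify g ~ Bool
  unify Bool ~ h
_ _ : Bool
  unify c -> c ~ Bool -> i
  unify c ~ Bool
  unify Bool ~ i
_ _ : Bool
  unify Bool ~ Bool
  unify Int ~ Int
  unify Int ~ Int
let w : Int
w : Int
\q._ : k -> Int
\p._ : j -> k -> Int
let r : Bool
s : l
\s._ : l -> l
  unify j -> k -> Int ~ (l -> l) -> m
  unify j ~ l -> l
  unify k -> Int ~ m
_ _ : k -> Int
let t : Bool
  unify Bool ~ Bool
  unify Int ~ Int
  unify Int ~ Int
let a : Int
  unify Bool ~ Bool
  unify k -> Int ~ Bool -> n
  unify k ~ Bool
  unify Int ~ n
_ _ : Int
  unify Int ~ Int
\x._ : e -> Int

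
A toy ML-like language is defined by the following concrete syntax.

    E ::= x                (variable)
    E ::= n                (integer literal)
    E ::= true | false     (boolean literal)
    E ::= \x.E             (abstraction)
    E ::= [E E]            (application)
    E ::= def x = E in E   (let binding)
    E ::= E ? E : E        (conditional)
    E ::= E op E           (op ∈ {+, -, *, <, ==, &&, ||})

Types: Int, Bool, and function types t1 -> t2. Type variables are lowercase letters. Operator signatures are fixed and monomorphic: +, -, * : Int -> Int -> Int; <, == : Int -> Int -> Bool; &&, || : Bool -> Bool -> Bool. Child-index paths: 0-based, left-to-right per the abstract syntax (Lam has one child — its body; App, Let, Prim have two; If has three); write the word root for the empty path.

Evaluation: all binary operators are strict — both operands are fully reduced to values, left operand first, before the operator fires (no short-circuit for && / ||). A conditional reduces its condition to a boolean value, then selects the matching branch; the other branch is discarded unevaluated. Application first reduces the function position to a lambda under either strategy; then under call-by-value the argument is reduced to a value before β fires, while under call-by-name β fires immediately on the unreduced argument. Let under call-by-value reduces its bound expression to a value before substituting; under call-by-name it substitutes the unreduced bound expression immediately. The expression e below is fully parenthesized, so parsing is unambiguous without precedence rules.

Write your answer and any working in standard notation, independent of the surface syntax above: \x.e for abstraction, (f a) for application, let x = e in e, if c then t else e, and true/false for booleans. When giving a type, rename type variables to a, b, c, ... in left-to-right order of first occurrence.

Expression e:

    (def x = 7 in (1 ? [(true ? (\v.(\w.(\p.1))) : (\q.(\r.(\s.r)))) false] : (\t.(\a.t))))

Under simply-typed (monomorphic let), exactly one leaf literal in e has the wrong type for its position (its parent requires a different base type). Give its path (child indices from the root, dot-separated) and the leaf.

Answer: 1.0 : 1

Derivation:
let x : Int
  unify Int ~ Bool
  FAIL: mismatch Int ~ Bool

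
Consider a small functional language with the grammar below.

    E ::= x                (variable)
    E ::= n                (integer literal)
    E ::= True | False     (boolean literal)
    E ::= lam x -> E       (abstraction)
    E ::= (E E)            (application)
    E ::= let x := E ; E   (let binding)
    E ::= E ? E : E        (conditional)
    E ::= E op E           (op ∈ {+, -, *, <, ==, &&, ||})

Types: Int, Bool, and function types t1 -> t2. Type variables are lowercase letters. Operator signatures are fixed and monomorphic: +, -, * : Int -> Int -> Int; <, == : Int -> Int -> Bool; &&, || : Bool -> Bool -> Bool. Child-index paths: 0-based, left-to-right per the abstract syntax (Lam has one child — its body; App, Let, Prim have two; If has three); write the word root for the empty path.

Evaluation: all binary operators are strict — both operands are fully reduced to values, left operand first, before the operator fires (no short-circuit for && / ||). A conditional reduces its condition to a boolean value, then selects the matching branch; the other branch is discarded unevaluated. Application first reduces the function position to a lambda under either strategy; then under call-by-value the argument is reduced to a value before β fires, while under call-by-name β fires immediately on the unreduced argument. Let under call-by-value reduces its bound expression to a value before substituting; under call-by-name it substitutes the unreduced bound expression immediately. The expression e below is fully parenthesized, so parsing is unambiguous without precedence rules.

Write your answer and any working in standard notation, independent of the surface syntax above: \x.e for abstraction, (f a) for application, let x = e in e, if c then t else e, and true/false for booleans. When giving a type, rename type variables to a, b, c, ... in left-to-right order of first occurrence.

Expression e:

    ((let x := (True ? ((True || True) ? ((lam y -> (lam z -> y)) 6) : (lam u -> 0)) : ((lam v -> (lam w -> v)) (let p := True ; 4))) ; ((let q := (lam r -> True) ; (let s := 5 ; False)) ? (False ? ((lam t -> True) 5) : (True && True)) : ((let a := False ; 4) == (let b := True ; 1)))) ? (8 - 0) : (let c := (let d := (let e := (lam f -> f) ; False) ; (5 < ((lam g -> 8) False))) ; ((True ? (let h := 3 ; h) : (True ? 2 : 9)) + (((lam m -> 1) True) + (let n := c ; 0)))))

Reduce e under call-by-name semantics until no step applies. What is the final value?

Answer: 4

Trace:
step 0: (if (let x = (if true then (if (true || true) then ((\y.(\z.y)) 6) else (\u.0)) else ((\v.(\w.v)) (let p = true in 4))) in (if (let q = (\r.true) in (let s = 5 in false)) then (if false then ((\t.true) 5) else (true && true)) else ((let a = false in 4) == (let b = true in 1)))) then (8 - 0) else (let c = (let d = (let e = (\f.f) in false) in (5 < ((\g.8) false))) in ((if true then (let h = 3 in h) else (if true then 2 else 9)) + (((\m.1) true) + (let n = c in 0)))))
step 1: [let@0] (if (if (let q = (\r.true) in (let s = 5 in false)) then (if false then ((\t.true) 5) else (true && true)) else ((let a = false in 4) == (let b = true in 1))) then (8 - 0) else (let c = (let d = (let e = (\f.f) in false) in (5 < ((\g.8) false))) in ((if true then (let h = 3 in h) else (if true then 2 else 9)) + (((\m.1) true) + (let n = c in 0)))))
step 2: [let@0.0] (if (if (let s = 5 in false) then (if false then ((\t.true) 5) else (true && true)) else ((let a = false in 4) == (let b = true in 1))) then (8 - 0) else (let c = (let d = (let e = (\f.f) in false) in (5 < ((\g.8) false))) in ((if true then (let h = 3 in h) else (if true then 2 else 9)) + (((\m.1) true) + (let n = c in 0)))))
step 3: [let@0.0] (if (if false then (if false then ((\t.true) 5) else (true && true)) else ((let a = false in 4) == (let b = true in 1))) then (8 - 0) else (let c = (let d = (let e = (\f.f) in false) in (5 < ((\g.8) false))) in ((if true then (let h = 3 in h) else (if true then 2 else 9)) + (((\m.1) true) + (let n = c in 0)))))
step 4: [if@0] (if ((let a = false in 4) == (let b = true in 1)) then (8 - 0) else (let c = (let d = (let e = (\f.f) in false) in (5 < ((\g.8) false))) in ((if true then (let h = 3 in h) else (if true then 2 else 9)) + (((\m.1) true) + (let n = c in 0)))))
step 5: [let@0.0] (if (4 == (let b = true in 1)) then (8 - 0) else (let c = (let d = (let e = (\f.f) in false) in (5 < ((\g.8) false))) in ((if true then (let h = 3 in h) else (if true then 2 else 9)) + (((\m.1) true) + (let n = c in 0)))))
step 6: [let@0.1] (if (4 == 1) then (8 - 0) else (let c = (let d = (let e = (\f.f) in false) in (5 < ((\g.8) false))) in ((if true then (let h = 3 in h) else (if true then 2 else 9)) + (((\m.1) true) + (let n = c in 0)))))
step 7: [delta@0] (if false then (8 - 0) else (let c = (let d = (let e = (\f.f) in false) in (5 < ((\g.8) false))) in ((if true then (let h = 3 in h) else (if true then 2 else 9)) + (((\m.1) true) + (let n = c in 0)))))
step 8: [if@root] (let c = (let d = (let e = (\f.f) in false) in (5 < ((\g.8) false))) in ((if true then (let h = 3 in h) else (if true then 2 else 9)) + (((\m.1) true) + (let n = c in 0))))
step 9: [let@root] ((if true then (let h = 3 in h) else (if true then 2 else 9)) + (((\m.1) true) + (let n = (let d = (let e = (\f.f) in false) in (5 < ((\g.8) false))) in 0)))
step 10: [if@0] ((let h = 3 in h) + (((\m.1) true) + (let n = (let d = (let e = (\f.f) in false) in (5 < ((\g.8) false))) in 0)))
step 11: [let@0] (3 + (((\m.1) true) + (let n = (let d = (let e = (\f.f) in false) in (5 < ((\g.8) false))) in 0)))
step 12: [beta@1.0] (3 + (1 + (let n = (let d = (let e = (\f.f) in false) in (5 < ((\g.8) false))) in 0)))
step 13: [let@1.1] (3 + (1 + 0))
step 14: [delta@1] (3 + 1)
step 15: [delta@root] 4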